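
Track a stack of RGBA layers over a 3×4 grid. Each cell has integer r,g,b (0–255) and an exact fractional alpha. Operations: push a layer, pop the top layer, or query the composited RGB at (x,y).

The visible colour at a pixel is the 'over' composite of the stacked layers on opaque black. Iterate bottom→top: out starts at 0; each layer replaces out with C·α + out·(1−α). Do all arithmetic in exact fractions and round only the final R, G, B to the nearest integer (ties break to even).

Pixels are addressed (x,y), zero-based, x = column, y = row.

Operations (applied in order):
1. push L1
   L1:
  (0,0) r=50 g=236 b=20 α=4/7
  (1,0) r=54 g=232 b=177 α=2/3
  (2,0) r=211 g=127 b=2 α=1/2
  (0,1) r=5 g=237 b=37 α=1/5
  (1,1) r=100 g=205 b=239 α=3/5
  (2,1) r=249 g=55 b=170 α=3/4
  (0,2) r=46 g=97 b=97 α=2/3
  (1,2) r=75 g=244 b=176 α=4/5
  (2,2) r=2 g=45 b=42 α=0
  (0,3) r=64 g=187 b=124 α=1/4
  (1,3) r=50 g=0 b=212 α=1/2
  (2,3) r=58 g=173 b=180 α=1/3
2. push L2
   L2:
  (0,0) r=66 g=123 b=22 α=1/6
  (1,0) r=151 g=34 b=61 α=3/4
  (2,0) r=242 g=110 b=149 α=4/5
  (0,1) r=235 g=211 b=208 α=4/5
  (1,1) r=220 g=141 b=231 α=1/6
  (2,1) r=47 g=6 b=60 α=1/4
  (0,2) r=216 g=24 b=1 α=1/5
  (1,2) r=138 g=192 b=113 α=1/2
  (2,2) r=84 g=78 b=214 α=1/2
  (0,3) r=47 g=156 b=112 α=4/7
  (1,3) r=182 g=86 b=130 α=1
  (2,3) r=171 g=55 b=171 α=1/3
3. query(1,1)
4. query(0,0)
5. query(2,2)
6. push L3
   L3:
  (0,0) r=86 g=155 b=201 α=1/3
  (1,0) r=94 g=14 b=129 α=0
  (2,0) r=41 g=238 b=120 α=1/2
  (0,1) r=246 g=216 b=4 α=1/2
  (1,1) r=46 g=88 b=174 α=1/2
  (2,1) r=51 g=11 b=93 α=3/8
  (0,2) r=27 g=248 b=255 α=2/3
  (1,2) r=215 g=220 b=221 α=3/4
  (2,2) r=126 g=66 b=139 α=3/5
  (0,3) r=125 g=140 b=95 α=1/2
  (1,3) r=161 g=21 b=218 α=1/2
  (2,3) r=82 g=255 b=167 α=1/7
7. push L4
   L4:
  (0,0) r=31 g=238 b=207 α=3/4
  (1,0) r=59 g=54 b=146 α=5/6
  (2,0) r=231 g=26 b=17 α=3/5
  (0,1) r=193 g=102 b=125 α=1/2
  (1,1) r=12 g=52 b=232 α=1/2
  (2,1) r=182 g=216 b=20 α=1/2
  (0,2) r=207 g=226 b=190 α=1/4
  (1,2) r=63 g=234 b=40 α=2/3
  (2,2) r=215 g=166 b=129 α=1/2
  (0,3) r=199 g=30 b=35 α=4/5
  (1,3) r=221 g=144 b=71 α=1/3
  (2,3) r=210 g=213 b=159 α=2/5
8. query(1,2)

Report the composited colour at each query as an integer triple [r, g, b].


at x=1,y=1 over L1,L2:
L1 α=3/5: [60, 123, 717/5]
L2 α=1/6: [260/3, 126, 158]
→ [87, 126, 158]

at x=0,y=0 over L1,L2:
L1 α=4/7: [200/7, 944/7, 80/7]
L2 α=1/6: [731/21, 5581/42, 277/21]
→ [35, 133, 13]

query (2,2) [L1,L2] — begin 0,0,0
L1 α=0: [0, 0, 0]
L2 α=1/2: [42, 39, 107]
= [42, 39, 107]

at x=1,y=2 over L1,L2,L3,L4:
after L1 α=4/5: [60, 976/5, 704/5]
after L2 α=1/2: [99, 968/5, 1269/10]
after L3 α=3/4: [186, 1067/5, 7899/40]
after L4 α=2/3: [104, 3407/15, 11099/120]
rounded: [104, 227, 92]


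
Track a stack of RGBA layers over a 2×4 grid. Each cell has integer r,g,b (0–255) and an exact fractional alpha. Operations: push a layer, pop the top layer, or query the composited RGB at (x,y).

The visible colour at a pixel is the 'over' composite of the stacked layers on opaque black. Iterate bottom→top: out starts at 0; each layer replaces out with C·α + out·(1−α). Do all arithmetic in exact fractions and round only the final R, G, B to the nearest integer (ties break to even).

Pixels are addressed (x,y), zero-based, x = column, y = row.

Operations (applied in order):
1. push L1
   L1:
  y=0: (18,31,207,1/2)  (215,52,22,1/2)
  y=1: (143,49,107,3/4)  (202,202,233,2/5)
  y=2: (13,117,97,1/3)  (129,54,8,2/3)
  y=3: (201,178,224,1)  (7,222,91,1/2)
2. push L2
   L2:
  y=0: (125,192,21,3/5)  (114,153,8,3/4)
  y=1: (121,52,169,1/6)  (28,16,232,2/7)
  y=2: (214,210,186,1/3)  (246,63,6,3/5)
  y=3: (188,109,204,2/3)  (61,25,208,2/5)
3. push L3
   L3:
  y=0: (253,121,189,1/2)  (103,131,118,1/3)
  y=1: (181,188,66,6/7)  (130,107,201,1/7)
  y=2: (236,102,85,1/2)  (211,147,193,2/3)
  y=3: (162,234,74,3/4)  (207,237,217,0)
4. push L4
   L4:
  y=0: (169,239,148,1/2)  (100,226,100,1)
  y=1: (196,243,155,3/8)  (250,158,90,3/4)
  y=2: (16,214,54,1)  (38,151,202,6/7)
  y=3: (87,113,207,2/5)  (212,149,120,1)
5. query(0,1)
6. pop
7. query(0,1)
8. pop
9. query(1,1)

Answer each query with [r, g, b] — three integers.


(0,1) stack=L1,L2,L3,L4; from [0,0,0]:
L1 α=3/4: [429/4, 147/4, 321/4]
L2 α=1/6: [2629/24, 943/24, 2281/24]
L3 α=6/7: [4099/24, 28015/168, 11785/168]
L4 α=3/8: [34607/192, 262547/1344, 137045/1344]
→ [180, 195, 102]

query (0,1) [L1,L2,L3] — begin 0,0,0
L1 α=3/4: [429/4, 147/4, 321/4]
L2 α=1/6: [2629/24, 943/24, 2281/24]
L3 α=6/7: [4099/24, 28015/168, 11785/168]
→ [171, 167, 70]

at x=1,y=1 over L1,L2:
+L1 (α=2/5) → [404/5, 404/5, 466/5]
+L2 (α=2/7) → [460/7, 436/7, 930/7]
→ [66, 62, 133]


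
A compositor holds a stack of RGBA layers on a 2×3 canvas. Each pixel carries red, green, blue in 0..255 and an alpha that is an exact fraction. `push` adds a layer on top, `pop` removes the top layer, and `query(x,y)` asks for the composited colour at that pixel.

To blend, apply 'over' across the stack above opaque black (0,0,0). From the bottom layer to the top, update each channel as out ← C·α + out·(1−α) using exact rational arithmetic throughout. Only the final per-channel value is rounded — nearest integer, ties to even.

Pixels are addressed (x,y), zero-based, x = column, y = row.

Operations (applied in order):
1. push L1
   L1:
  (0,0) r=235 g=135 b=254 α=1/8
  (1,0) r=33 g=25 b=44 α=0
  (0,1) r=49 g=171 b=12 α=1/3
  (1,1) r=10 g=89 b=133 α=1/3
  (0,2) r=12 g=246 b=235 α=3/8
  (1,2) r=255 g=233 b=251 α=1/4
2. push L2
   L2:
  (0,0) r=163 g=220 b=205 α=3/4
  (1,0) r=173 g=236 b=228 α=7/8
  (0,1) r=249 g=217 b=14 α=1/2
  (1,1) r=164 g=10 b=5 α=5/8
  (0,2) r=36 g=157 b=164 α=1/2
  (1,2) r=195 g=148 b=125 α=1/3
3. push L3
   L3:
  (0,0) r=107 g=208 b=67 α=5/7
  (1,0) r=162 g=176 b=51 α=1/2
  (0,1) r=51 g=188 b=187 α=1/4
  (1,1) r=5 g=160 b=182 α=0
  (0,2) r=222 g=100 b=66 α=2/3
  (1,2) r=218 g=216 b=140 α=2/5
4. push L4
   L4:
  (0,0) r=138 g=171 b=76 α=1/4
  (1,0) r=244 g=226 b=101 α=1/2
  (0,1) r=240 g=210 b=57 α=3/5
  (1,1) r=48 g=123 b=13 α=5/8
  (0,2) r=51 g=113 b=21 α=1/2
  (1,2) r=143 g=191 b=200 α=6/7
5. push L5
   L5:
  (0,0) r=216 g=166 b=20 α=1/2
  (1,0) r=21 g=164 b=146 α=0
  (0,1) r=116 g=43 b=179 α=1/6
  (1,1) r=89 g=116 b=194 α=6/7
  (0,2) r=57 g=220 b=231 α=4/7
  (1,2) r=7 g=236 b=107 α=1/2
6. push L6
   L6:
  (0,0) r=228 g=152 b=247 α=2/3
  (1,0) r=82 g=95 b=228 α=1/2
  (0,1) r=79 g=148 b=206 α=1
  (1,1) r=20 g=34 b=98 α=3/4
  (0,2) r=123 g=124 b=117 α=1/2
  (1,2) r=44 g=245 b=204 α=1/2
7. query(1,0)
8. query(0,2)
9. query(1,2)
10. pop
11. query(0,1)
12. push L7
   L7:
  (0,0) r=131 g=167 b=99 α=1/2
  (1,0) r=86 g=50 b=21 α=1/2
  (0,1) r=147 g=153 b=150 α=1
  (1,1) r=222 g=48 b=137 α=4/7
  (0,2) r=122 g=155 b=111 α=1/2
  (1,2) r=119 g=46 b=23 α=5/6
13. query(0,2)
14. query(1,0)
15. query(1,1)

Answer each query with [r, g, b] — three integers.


(1,0) stack=L1,L2,L3,L4,L5,L6; from [0,0,0]:
after L1 α=0: [0, 0, 0]
after L2 α=7/8: [1211/8, 413/2, 399/2]
after L3 α=1/2: [2507/16, 765/4, 501/4]
after L4 α=1/2: [6411/32, 1669/8, 905/8]
after L5 α=0: [6411/32, 1669/8, 905/8]
after L6 α=1/2: [9035/64, 2429/16, 2729/16]
→ [141, 152, 171]

(0,2) stack=L1,L2,L3,L4,L5,L6; from [0,0,0]:
L1 α=3/8: [9/2, 369/4, 705/8]
L2 α=1/2: [81/4, 997/8, 2017/16]
L3 α=2/3: [619/4, 2597/24, 4129/48]
L4 α=1/2: [823/8, 5309/48, 5137/96]
L5 α=4/7: [4293/56, 19389/112, 34705/224]
L6 α=1/2: [11181/112, 33277/224, 60913/448]
rounded: [100, 149, 136]

(1,2) stack=L1,L2,L3,L4,L5,L6; from [0,0,0]:
+L1 (α=1/4) → [255/4, 233/4, 251/4]
+L2 (α=1/3) → [215/2, 529/6, 167/2]
+L3 (α=2/5) → [1517/10, 1393/10, 1061/10]
+L4 (α=6/7) → [10097/70, 12853/70, 13061/70]
+L5 (α=1/2) → [10587/140, 29373/140, 20551/140]
+L6 (α=1/2) → [16747/280, 63673/280, 49111/280]
→ [60, 227, 175]

at x=0,y=1 over L1,L2,L3,L4,L5:
+L1 (α=1/3) → [49/3, 57, 4]
+L2 (α=1/2) → [398/3, 137, 9]
+L3 (α=1/4) → [449/4, 599/4, 107/2]
+L4 (α=3/5) → [1889/10, 1859/10, 278/5]
+L5 (α=1/6) → [707/4, 1945/12, 457/6]
rounded: [177, 162, 76]

query (0,2) [L1,L2,L3,L4,L5,L7] — begin 0,0,0
L1 α=3/8: [9/2, 369/4, 705/8]
L2 α=1/2: [81/4, 997/8, 2017/16]
L3 α=2/3: [619/4, 2597/24, 4129/48]
L4 α=1/2: [823/8, 5309/48, 5137/96]
L5 α=4/7: [4293/56, 19389/112, 34705/224]
L7 α=1/2: [11125/112, 36749/224, 59569/448]
= [99, 164, 133]

(1,0) stack=L1,L2,L3,L4,L5,L7; from [0,0,0]:
L1 α=0: [0, 0, 0]
L2 α=7/8: [1211/8, 413/2, 399/2]
L3 α=1/2: [2507/16, 765/4, 501/4]
L4 α=1/2: [6411/32, 1669/8, 905/8]
L5 α=0: [6411/32, 1669/8, 905/8]
L7 α=1/2: [9163/64, 2069/16, 1073/16]
→ [143, 129, 67]

query (1,1) [L1,L2,L3,L4,L5,L7] — begin 0,0,0
after L1 α=1/3: [10/3, 89/3, 133/3]
after L2 α=5/8: [415/4, 139/8, 79/4]
after L3 α=0: [415/4, 139/8, 79/4]
after L4 α=5/8: [2205/32, 5337/64, 497/32]
after L5 α=6/7: [19293/224, 49881/448, 37745/224]
after L7 α=4/7: [256791/1568, 235659/3136, 235987/1568]
rounded: [164, 75, 151]


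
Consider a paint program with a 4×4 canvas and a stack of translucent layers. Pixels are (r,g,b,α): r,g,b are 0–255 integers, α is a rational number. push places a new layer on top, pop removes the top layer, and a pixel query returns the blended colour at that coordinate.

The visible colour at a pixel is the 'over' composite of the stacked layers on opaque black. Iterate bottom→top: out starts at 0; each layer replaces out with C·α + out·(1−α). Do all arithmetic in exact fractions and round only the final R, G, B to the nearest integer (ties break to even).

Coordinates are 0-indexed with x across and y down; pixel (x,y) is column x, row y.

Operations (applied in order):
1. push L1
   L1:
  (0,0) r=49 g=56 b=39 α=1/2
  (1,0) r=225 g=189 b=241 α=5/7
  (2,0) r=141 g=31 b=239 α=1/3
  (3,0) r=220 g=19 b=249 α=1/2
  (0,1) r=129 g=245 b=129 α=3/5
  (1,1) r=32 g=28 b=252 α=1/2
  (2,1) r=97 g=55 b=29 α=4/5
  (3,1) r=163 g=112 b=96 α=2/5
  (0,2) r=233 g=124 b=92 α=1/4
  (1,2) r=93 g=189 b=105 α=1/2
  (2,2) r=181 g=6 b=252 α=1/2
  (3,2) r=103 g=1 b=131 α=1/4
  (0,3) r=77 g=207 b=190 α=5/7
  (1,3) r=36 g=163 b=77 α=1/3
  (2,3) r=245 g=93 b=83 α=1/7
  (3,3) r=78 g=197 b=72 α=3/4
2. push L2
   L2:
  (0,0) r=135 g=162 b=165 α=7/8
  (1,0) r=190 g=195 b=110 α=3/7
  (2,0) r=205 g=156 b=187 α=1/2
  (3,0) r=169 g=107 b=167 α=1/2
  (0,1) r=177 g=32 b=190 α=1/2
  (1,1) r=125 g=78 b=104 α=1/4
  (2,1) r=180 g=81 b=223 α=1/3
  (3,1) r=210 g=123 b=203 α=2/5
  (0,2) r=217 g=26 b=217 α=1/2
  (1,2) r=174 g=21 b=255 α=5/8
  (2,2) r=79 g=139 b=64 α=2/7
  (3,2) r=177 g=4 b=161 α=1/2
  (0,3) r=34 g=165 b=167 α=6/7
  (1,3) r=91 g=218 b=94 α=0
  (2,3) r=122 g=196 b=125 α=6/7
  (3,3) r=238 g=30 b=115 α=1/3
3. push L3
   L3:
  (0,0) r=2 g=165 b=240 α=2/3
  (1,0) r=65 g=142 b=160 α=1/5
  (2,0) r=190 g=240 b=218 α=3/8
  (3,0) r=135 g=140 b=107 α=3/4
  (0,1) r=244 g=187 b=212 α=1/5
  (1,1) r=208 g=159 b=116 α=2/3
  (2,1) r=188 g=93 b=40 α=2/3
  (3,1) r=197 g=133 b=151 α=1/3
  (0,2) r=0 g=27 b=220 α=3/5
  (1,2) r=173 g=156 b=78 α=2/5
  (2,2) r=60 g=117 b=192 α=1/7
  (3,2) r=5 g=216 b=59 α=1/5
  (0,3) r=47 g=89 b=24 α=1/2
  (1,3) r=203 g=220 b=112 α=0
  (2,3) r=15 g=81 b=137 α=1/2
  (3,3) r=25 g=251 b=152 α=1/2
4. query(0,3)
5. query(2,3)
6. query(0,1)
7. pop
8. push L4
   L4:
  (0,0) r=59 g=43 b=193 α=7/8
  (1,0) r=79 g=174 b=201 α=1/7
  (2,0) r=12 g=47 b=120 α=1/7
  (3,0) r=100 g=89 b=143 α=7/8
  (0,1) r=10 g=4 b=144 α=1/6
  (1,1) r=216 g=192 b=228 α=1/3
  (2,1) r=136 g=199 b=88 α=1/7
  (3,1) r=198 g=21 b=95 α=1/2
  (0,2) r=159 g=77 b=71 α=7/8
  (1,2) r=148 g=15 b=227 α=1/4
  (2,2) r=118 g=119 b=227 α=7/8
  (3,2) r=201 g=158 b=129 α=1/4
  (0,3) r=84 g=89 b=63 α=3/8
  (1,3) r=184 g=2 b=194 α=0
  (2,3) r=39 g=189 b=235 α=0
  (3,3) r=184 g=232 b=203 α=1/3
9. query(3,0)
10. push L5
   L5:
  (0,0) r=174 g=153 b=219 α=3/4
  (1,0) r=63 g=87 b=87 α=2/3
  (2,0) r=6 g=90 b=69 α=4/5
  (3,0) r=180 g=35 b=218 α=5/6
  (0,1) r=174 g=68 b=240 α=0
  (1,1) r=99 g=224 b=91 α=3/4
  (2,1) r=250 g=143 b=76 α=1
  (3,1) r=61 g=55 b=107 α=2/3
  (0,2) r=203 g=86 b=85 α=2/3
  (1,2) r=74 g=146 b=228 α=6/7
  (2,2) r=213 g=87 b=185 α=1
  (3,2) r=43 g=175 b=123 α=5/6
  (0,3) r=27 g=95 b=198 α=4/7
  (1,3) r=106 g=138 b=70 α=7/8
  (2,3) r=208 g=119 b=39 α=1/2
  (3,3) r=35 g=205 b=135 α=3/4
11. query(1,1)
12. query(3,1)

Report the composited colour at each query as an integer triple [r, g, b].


at x=0,y=3 over L1,L2,L3:
after L1 α=5/7: [55, 1035/7, 950/7]
after L2 α=6/7: [37, 7965/49, 7964/49]
after L3 α=1/2: [42, 6163/49, 4570/49]
rounded: [42, 126, 93]

(2,3) stack=L1,L2,L3; from [0,0,0]:
L1 α=1/7: [35, 93/7, 83/7]
L2 α=6/7: [767/7, 8325/49, 5333/49]
L3 α=1/2: [436/7, 6147/49, 6023/49]
= [62, 125, 123]

(0,1) stack=L1,L2,L3; from [0,0,0]:
+L1 (α=3/5) → [387/5, 147, 387/5]
+L2 (α=1/2) → [636/5, 179/2, 1337/10]
+L3 (α=1/5) → [3764/25, 109, 3734/25]
→ [151, 109, 149]

(3,0) stack=L1,L2,L4; from [0,0,0]:
after L1 α=1/2: [110, 19/2, 249/2]
after L2 α=1/2: [279/2, 233/4, 583/4]
after L4 α=7/8: [1679/16, 2725/32, 4587/32]
= [105, 85, 143]

(1,1) stack=L1,L2,L4,L5; from [0,0,0]:
after L1 α=1/2: [16, 14, 126]
after L2 α=1/4: [173/4, 30, 241/2]
after L4 α=1/3: [605/6, 84, 469/3]
after L5 α=3/4: [2387/24, 189, 322/3]
rounded: [99, 189, 107]

query (3,1) [L1,L2,L4,L5] — begin 0,0,0
L1 α=2/5: [326/5, 224/5, 192/5]
L2 α=2/5: [3078/25, 1902/25, 2606/25]
L4 α=1/2: [4014/25, 2427/50, 4981/50]
L5 α=2/3: [7064/75, 7927/150, 5227/50]
= [94, 53, 105]


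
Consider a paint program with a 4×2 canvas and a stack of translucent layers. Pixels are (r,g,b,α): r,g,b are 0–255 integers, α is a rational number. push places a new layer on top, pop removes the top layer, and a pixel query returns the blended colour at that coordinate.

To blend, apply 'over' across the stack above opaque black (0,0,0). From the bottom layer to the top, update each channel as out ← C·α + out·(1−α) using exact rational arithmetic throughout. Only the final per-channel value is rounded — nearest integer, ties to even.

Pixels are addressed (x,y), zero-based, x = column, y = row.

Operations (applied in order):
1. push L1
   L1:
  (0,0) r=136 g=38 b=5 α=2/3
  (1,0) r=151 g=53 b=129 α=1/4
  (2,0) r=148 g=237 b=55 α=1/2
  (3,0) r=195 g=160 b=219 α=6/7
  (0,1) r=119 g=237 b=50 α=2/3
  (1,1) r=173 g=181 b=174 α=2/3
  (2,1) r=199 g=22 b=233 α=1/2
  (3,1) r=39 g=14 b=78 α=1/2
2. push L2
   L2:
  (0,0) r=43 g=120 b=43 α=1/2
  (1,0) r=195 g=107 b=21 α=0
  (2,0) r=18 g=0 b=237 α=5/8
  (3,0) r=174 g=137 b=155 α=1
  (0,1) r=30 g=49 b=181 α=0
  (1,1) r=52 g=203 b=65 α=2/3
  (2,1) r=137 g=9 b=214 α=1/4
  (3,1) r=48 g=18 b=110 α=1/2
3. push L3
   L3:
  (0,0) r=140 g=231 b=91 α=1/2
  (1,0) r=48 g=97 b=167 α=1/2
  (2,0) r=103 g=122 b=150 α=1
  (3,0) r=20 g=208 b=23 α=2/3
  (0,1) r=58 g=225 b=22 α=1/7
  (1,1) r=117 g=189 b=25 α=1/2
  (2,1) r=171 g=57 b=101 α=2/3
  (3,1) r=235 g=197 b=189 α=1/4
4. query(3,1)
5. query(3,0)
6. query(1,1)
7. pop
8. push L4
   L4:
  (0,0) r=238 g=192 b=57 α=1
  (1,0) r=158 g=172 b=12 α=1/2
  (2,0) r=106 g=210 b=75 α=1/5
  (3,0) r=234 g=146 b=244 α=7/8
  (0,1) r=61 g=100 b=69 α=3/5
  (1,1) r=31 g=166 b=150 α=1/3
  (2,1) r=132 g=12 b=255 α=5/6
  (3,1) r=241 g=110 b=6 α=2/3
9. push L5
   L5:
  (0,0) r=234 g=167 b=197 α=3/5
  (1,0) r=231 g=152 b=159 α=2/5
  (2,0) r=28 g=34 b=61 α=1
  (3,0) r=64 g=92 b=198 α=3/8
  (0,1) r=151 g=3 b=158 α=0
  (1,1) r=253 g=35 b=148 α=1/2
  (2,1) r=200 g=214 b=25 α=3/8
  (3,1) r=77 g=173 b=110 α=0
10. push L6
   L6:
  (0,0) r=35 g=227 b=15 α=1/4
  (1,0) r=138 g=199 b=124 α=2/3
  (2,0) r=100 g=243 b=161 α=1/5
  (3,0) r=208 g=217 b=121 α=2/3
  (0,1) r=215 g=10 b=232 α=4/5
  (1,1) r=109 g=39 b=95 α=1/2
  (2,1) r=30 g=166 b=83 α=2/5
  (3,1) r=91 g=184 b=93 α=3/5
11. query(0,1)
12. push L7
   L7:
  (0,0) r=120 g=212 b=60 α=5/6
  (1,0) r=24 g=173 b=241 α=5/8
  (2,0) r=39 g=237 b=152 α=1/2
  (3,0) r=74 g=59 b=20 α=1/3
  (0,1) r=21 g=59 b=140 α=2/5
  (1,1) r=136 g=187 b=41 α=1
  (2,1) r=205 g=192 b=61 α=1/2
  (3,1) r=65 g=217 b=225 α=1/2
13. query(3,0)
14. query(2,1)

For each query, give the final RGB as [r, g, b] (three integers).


query (3,1) [L1,L2,L3] — begin 0,0,0
L1 α=1/2: [39/2, 7, 39]
L2 α=1/2: [135/4, 25/2, 149/2]
L3 α=1/4: [1345/16, 469/8, 825/8]
= [84, 59, 103]

at x=3,y=0 over L1,L2,L3:
after L1 α=6/7: [1170/7, 960/7, 1314/7]
after L2 α=1: [174, 137, 155]
after L3 α=2/3: [214/3, 553/3, 67]
= [71, 184, 67]

at x=1,y=1 over L1,L2,L3:
after L1 α=2/3: [346/3, 362/3, 116]
after L2 α=2/3: [658/9, 1580/9, 82]
after L3 α=1/2: [1711/18, 3281/18, 107/2]
→ [95, 182, 54]

at x=0,y=1 over L1,L2,L4,L5,L6:
L1 α=2/3: [238/3, 158, 100/3]
L2 α=0: [238/3, 158, 100/3]
L4 α=3/5: [205/3, 616/5, 821/15]
L5 α=0: [205/3, 616/5, 821/15]
L6 α=4/5: [557/3, 816/25, 14741/75]
rounded: [186, 33, 197]

at x=3,y=0 over L1,L2,L4,L5,L6,L7:
after L1 α=6/7: [1170/7, 960/7, 1314/7]
after L2 α=1: [174, 137, 155]
after L4 α=7/8: [453/2, 1159/8, 1863/8]
after L5 α=3/8: [2649/16, 8003/64, 14067/64]
after L6 α=2/3: [9305/48, 35779/192, 29555/192]
after L7 α=1/3: [11081/72, 41443/288, 31475/288]
→ [154, 144, 109]

at x=2,y=1 over L1,L2,L4,L5,L6,L7:
+L1 (α=1/2) → [199/2, 11, 233/2]
+L2 (α=1/4) → [871/8, 21/2, 1127/8]
+L4 (α=5/6) → [6151/48, 47/4, 11327/48]
+L5 (α=3/8) → [59555/384, 2803/32, 60235/384]
+L6 (α=2/5) → [13447/128, 19033/160, 81483/640]
+L7 (α=1/2) → [39687/256, 49753/320, 120523/1280]
= [155, 155, 94]


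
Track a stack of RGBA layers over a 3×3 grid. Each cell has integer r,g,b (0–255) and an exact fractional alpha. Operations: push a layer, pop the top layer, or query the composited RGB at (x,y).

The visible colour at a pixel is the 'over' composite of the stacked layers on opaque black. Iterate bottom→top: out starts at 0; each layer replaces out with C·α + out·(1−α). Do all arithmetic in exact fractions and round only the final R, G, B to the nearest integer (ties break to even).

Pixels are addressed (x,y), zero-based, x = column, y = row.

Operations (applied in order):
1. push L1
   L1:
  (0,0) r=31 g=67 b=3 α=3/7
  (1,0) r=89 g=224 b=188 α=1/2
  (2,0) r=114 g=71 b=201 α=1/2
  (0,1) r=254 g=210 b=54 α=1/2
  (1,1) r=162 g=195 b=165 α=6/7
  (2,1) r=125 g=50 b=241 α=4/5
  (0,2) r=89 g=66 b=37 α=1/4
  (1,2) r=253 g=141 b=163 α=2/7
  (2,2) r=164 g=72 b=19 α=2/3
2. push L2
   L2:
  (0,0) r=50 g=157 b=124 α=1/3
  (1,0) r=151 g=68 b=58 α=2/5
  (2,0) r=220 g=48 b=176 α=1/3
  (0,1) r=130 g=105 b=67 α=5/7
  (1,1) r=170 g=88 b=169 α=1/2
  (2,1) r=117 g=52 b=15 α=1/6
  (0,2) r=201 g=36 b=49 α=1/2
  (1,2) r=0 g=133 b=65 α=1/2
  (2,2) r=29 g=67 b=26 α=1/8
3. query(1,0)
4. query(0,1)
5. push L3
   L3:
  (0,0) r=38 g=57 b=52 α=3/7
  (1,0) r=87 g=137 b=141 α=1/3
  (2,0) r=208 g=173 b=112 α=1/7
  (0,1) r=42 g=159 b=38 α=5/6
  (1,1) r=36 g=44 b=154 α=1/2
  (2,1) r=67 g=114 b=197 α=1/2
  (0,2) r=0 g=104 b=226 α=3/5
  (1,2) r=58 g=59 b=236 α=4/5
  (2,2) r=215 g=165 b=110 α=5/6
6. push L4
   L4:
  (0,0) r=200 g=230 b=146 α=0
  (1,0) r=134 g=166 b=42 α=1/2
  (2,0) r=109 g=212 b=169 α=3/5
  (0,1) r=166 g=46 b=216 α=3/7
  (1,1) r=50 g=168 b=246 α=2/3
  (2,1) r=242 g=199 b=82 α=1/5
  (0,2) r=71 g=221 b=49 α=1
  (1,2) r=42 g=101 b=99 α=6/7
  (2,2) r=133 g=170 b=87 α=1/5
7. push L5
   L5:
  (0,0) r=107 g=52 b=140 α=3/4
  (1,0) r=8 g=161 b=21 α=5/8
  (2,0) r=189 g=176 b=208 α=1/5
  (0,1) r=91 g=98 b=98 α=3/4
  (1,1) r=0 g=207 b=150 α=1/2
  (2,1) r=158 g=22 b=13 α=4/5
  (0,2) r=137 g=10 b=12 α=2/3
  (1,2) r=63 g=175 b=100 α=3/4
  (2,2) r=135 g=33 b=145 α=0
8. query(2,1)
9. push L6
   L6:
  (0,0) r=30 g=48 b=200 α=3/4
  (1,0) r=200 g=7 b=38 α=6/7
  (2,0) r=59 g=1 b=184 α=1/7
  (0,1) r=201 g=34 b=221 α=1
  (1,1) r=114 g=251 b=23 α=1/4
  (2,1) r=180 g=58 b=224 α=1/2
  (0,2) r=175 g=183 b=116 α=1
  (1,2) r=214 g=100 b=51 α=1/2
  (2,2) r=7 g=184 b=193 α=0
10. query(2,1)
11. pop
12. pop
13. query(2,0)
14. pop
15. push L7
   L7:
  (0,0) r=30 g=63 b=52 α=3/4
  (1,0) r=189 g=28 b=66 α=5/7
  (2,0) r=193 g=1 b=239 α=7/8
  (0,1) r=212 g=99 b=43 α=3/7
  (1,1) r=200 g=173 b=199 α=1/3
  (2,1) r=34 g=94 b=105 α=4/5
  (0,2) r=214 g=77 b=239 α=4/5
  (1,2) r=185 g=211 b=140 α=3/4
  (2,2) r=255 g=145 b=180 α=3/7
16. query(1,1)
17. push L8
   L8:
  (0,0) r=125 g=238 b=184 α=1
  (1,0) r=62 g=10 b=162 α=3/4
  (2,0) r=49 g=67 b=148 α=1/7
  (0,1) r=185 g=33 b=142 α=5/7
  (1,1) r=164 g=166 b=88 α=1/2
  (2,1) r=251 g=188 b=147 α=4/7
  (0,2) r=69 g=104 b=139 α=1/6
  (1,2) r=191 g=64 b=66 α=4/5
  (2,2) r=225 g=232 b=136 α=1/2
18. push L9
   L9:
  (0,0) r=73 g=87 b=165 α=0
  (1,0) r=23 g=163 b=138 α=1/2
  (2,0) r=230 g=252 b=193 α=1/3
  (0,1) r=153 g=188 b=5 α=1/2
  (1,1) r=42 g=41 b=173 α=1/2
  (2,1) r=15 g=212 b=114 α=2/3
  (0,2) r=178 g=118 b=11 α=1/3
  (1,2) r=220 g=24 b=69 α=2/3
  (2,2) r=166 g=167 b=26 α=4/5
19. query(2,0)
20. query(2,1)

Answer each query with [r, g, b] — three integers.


(1,0) stack=L1,L2; from [0,0,0]:
L1 α=1/2: [89/2, 112, 94]
L2 α=2/5: [871/10, 472/5, 398/5]
→ [87, 94, 80]

at x=0,y=1 over L1,L2:
L1 α=1/2: [127, 105, 27]
L2 α=5/7: [904/7, 105, 389/7]
rounded: [129, 105, 56]

at x=2,y=1 over L1,L2,L3,L4,L5:
+L1 (α=4/5) → [100, 40, 964/5]
+L2 (α=1/6) → [617/6, 42, 979/6]
+L3 (α=1/2) → [1019/12, 78, 2161/12]
+L4 (α=1/5) → [349/3, 511/5, 2407/15]
+L5 (α=4/5) → [449/3, 951/25, 3187/75]
= [150, 38, 42]

query (2,1) [L1,L2,L3,L4,L5,L6] — begin 0,0,0
L1 α=4/5: [100, 40, 964/5]
L2 α=1/6: [617/6, 42, 979/6]
L3 α=1/2: [1019/12, 78, 2161/12]
L4 α=1/5: [349/3, 511/5, 2407/15]
L5 α=4/5: [449/3, 951/25, 3187/75]
L6 α=1/2: [989/6, 2401/50, 19987/150]
rounded: [165, 48, 133]

query (2,0) [L1,L2,L3,L4] — begin 0,0,0
after L1 α=1/2: [57, 71/2, 201/2]
after L2 α=1/3: [334/3, 119/3, 377/3]
after L3 α=1/7: [876/7, 411/7, 866/7]
after L4 α=3/5: [4041/35, 5274/35, 5281/35]
→ [115, 151, 151]

at x=1,y=1 over L1,L2,L3,L7:
after L1 α=6/7: [972/7, 1170/7, 990/7]
after L2 α=1/2: [1081/7, 893/7, 2173/14]
after L3 α=1/2: [1333/14, 1201/14, 4329/28]
after L7 α=1/3: [911/7, 804/7, 7115/42]
→ [130, 115, 169]

query (2,0) [L1,L2,L3,L7,L8,L9] — begin 0,0,0
after L1 α=1/2: [57, 71/2, 201/2]
after L2 α=1/3: [334/3, 119/3, 377/3]
after L3 α=1/7: [876/7, 411/7, 866/7]
after L7 α=7/8: [10333/56, 115/14, 12577/56]
after L8 α=1/7: [32371/196, 814/49, 41875/196]
after L9 α=1/3: [54911/294, 13976/147, 20263/98]
→ [187, 95, 207]

(2,1) stack=L1,L2,L3,L7,L8,L9; from [0,0,0]:
after L1 α=4/5: [100, 40, 964/5]
after L2 α=1/6: [617/6, 42, 979/6]
after L3 α=1/2: [1019/12, 78, 2161/12]
after L7 α=4/5: [2651/60, 454/5, 7201/60]
after L8 α=4/7: [22731/140, 5122/35, 18961/140]
after L9 α=2/3: [8977/140, 6654/35, 50881/420]
rounded: [64, 190, 121]


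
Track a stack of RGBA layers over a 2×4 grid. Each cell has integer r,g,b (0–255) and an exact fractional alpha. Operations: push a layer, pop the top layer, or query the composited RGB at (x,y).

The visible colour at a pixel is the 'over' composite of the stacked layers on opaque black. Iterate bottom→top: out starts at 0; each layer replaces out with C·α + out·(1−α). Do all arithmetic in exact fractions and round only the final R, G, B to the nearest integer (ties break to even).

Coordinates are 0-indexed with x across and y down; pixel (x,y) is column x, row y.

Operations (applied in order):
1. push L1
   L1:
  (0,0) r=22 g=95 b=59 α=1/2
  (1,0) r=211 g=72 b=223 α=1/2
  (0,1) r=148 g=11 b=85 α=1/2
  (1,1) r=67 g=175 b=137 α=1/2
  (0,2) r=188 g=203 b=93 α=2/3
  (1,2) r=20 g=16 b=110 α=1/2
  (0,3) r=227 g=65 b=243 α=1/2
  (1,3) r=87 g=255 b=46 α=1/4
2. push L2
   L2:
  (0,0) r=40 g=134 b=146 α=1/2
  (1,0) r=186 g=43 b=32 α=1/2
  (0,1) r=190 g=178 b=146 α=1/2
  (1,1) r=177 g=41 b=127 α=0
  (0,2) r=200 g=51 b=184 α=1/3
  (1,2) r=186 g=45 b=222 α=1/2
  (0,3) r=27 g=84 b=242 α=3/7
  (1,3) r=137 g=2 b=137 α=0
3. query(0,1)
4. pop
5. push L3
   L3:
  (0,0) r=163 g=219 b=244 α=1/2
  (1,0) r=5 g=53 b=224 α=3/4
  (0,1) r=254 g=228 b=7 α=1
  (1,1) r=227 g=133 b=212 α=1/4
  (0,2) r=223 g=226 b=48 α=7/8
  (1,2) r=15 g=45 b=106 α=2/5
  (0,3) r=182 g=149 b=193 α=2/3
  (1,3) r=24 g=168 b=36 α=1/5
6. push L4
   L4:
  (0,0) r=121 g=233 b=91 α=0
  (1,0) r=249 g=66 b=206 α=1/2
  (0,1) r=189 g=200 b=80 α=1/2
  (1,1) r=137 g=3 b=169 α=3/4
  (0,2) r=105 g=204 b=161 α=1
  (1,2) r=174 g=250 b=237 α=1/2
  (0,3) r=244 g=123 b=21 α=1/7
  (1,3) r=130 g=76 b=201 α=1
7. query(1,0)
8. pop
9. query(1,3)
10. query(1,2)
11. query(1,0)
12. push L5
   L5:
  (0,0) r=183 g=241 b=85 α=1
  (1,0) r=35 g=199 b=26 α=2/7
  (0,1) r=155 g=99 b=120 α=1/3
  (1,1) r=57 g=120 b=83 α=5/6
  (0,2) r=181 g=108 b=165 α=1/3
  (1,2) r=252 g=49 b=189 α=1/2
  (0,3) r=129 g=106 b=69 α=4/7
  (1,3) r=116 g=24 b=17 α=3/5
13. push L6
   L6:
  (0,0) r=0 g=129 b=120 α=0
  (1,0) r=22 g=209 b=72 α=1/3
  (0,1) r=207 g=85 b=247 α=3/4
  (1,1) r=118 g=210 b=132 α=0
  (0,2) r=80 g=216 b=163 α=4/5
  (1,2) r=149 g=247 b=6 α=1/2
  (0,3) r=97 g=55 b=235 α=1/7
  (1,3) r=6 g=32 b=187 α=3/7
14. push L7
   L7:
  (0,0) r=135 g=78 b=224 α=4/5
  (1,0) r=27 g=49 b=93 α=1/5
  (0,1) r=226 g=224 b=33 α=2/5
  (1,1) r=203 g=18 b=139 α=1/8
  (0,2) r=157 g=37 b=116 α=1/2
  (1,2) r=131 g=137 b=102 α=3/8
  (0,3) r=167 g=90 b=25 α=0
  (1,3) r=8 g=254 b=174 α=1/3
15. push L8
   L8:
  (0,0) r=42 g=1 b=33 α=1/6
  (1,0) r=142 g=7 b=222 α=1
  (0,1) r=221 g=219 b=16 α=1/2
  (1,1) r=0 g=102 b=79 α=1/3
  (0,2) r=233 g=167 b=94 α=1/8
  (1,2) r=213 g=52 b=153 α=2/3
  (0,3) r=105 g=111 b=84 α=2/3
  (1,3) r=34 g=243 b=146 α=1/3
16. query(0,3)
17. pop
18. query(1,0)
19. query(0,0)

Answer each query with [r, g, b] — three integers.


(0,1) stack=L1,L2; from [0,0,0]:
after L1 α=1/2: [74, 11/2, 85/2]
after L2 α=1/2: [132, 367/4, 377/4]
= [132, 92, 94]

(1,0) stack=L1,L3,L4; from [0,0,0]:
+L1 (α=1/2) → [211/2, 36, 223/2]
+L3 (α=3/4) → [241/8, 195/4, 1567/8]
+L4 (α=1/2) → [2233/16, 459/8, 3215/16]
rounded: [140, 57, 201]

at x=1,y=3 over L1,L3:
after L1 α=1/4: [87/4, 255/4, 23/2]
after L3 α=1/5: [111/5, 423/5, 82/5]
= [22, 85, 16]

(1,2) stack=L1,L3; from [0,0,0]:
L1 α=1/2: [10, 8, 55]
L3 α=2/5: [12, 114/5, 377/5]
→ [12, 23, 75]

query (1,0) [L1,L3] — begin 0,0,0
+L1 (α=1/2) → [211/2, 36, 223/2]
+L3 (α=3/4) → [241/8, 195/4, 1567/8]
rounded: [30, 49, 196]

query (0,3) [L1,L3,L5,L6,L7,L8] — begin 0,0,0
L1 α=1/2: [227/2, 65/2, 243/2]
L3 α=2/3: [955/6, 661/6, 1015/6]
L5 α=4/7: [1987/14, 1509/14, 1567/14]
L6 α=1/7: [6640/49, 4912/49, 6346/49]
L7 α=0: [6640/49, 4912/49, 6346/49]
L8 α=2/3: [16930/147, 15790/147, 14578/147]
rounded: [115, 107, 99]

at x=1,y=0 over L1,L3,L5,L6,L7:
+L1 (α=1/2) → [211/2, 36, 223/2]
+L3 (α=3/4) → [241/8, 195/4, 1567/8]
+L5 (α=2/7) → [1765/56, 2567/28, 8251/56]
+L6 (α=1/3) → [2381/84, 1831/14, 10267/84]
+L7 (α=1/5) → [2948/105, 801/7, 2444/21]
rounded: [28, 114, 116]

at x=0,y=0 over L1,L3,L5,L6,L7:
+L1 (α=1/2) → [11, 95/2, 59/2]
+L3 (α=1/2) → [87, 533/4, 547/4]
+L5 (α=1) → [183, 241, 85]
+L6 (α=0) → [183, 241, 85]
+L7 (α=4/5) → [723/5, 553/5, 981/5]
→ [145, 111, 196]


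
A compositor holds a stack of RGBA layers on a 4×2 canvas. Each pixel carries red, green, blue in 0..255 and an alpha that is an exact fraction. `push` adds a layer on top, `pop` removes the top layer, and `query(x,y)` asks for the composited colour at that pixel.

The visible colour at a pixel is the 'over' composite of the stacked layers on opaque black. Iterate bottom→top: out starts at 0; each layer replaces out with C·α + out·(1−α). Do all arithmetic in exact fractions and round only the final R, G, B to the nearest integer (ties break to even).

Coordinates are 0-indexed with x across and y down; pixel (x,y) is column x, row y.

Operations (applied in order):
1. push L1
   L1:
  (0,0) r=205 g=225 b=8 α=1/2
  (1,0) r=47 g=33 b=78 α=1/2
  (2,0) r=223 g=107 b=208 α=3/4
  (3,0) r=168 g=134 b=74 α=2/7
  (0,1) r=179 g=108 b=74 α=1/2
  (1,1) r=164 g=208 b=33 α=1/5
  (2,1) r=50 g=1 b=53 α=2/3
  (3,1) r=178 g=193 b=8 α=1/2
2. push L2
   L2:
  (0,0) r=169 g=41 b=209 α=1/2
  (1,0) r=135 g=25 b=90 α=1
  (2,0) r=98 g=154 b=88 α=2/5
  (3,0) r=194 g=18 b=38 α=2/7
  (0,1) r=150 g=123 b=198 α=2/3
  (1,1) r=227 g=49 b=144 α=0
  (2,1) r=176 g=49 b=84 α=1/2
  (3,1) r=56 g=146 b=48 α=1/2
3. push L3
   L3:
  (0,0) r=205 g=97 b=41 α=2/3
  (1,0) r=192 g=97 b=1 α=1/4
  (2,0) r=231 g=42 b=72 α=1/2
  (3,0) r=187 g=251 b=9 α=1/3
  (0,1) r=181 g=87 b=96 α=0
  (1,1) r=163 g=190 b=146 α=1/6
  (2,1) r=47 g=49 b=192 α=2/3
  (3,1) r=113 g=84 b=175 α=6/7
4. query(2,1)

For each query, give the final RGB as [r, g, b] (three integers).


query (2,1) [L1,L2,L3] — begin 0,0,0
after L1 α=2/3: [100/3, 2/3, 106/3]
after L2 α=1/2: [314/3, 149/6, 179/3]
after L3 α=2/3: [596/9, 737/18, 1331/9]
rounded: [66, 41, 148]


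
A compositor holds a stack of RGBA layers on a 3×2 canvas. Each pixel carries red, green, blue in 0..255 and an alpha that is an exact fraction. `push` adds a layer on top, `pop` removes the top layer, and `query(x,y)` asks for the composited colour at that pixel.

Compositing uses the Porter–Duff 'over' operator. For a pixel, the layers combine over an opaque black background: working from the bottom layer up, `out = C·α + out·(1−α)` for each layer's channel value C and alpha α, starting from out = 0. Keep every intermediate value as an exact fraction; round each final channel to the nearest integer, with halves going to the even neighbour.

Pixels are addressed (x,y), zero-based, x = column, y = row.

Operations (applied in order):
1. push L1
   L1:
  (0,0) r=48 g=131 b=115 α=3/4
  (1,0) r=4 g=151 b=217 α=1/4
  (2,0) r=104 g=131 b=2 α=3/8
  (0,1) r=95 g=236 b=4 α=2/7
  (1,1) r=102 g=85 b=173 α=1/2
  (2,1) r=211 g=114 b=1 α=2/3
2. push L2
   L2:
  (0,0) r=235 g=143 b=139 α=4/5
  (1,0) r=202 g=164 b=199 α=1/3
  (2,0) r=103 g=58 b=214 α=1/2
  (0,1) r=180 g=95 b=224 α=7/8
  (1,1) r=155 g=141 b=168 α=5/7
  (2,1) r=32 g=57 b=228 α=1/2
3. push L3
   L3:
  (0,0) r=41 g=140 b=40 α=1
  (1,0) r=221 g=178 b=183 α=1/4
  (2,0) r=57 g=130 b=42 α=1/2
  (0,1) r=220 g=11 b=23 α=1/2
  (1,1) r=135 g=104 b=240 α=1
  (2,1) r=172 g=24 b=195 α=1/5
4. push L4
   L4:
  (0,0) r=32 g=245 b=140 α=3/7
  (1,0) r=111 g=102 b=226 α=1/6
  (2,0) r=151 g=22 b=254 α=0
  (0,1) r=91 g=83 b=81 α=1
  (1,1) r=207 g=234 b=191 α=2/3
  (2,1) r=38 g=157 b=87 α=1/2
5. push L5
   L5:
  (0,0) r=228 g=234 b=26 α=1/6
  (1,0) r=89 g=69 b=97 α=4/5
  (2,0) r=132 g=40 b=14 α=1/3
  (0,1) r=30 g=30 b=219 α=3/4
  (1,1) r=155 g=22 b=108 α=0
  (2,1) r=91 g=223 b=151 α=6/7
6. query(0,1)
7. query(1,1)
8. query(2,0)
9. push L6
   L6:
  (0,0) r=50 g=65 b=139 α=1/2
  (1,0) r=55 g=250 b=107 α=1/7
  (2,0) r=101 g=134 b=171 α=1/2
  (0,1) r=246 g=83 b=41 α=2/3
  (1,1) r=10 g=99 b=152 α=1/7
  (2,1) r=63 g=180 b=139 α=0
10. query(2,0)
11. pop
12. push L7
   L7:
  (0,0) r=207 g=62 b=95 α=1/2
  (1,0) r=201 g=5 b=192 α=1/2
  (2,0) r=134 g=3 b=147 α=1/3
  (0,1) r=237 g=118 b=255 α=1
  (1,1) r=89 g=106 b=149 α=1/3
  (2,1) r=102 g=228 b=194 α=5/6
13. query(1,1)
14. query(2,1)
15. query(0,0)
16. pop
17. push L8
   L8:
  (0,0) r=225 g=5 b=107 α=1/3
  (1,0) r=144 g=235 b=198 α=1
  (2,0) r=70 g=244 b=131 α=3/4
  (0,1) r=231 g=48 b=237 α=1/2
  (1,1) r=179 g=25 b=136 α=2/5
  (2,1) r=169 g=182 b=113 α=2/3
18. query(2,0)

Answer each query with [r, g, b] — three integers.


(0,1) stack=L1,L2,L3,L4,L5; from [0,0,0]:
L1 α=2/7: [190/7, 472/7, 8/7]
L2 α=7/8: [4505/28, 5127/56, 1373/7]
L3 α=1/2: [10665/56, 5743/112, 767/7]
L4 α=1: [91, 83, 81]
L5 α=3/4: [181/4, 173/4, 369/2]
= [45, 43, 184]

(1,1) stack=L1,L2,L3,L4,L5; from [0,0,0]:
after L1 α=1/2: [51, 85/2, 173/2]
after L2 α=5/7: [877/7, 790/7, 1013/7]
after L3 α=1: [135, 104, 240]
after L4 α=2/3: [183, 572/3, 622/3]
after L5 α=0: [183, 572/3, 622/3]
→ [183, 191, 207]

at x=2,y=0 over L1,L2,L3,L4,L5:
+L1 (α=3/8) → [39, 393/8, 3/4]
+L2 (α=1/2) → [71, 857/16, 859/8]
+L3 (α=1/2) → [64, 2937/32, 1195/16]
+L4 (α=0) → [64, 2937/32, 1195/16]
+L5 (α=1/3) → [260/3, 3577/48, 1307/24]
→ [87, 75, 54]

query (2,0) [L1,L2,L3,L4,L5,L6] — begin 0,0,0
+L1 (α=3/8) → [39, 393/8, 3/4]
+L2 (α=1/2) → [71, 857/16, 859/8]
+L3 (α=1/2) → [64, 2937/32, 1195/16]
+L4 (α=0) → [64, 2937/32, 1195/16]
+L5 (α=1/3) → [260/3, 3577/48, 1307/24]
+L6 (α=1/2) → [563/6, 10009/96, 5411/48]
→ [94, 104, 113]

query (1,1) [L1,L2,L3,L4,L5,L7] — begin 0,0,0
L1 α=1/2: [51, 85/2, 173/2]
L2 α=5/7: [877/7, 790/7, 1013/7]
L3 α=1: [135, 104, 240]
L4 α=2/3: [183, 572/3, 622/3]
L5 α=0: [183, 572/3, 622/3]
L7 α=1/3: [455/3, 1462/9, 1691/9]
→ [152, 162, 188]

query (2,1) [L1,L2,L3,L4,L5,L7] — begin 0,0,0
+L1 (α=2/3) → [422/3, 76, 2/3]
+L2 (α=1/2) → [259/3, 133/2, 343/3]
+L3 (α=1/5) → [1552/15, 58, 1957/15]
+L4 (α=1/2) → [1061/15, 215/2, 1631/15]
+L5 (α=6/7) → [9251/105, 413/2, 15221/105]
+L7 (α=5/6) → [62801/630, 2693/12, 117071/630]
→ [100, 224, 186]

at x=0,y=0 over L1,L2,L3,L4,L5,L7:
L1 α=3/4: [36, 393/4, 345/4]
L2 α=4/5: [976/5, 2681/20, 2569/20]
L3 α=1: [41, 140, 40]
L4 α=3/7: [260/7, 185, 580/7]
L5 α=1/6: [1448/21, 1159/6, 1541/21]
L7 α=1/2: [5795/42, 1531/12, 1768/21]
→ [138, 128, 84]

query (2,0) [L1,L2,L3,L4,L5,L8] — begin 0,0,0
L1 α=3/8: [39, 393/8, 3/4]
L2 α=1/2: [71, 857/16, 859/8]
L3 α=1/2: [64, 2937/32, 1195/16]
L4 α=0: [64, 2937/32, 1195/16]
L5 α=1/3: [260/3, 3577/48, 1307/24]
L8 α=3/4: [445/6, 38713/192, 10739/96]
= [74, 202, 112]


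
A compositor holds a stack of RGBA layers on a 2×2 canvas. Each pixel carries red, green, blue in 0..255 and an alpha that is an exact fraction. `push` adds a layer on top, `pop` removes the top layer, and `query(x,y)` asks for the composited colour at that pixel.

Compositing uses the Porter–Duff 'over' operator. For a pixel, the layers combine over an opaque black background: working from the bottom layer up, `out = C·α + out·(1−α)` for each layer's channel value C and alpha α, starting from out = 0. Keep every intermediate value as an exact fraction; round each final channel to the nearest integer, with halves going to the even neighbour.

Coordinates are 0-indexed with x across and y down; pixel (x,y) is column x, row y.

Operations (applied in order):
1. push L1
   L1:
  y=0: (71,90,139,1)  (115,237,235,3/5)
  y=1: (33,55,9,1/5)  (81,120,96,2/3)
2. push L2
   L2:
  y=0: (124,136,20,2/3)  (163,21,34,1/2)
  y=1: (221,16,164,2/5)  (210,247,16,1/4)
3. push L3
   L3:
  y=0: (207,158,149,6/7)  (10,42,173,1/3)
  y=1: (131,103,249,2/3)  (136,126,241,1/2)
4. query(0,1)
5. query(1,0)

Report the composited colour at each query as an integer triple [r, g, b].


at x=0,y=1 over L1,L2,L3:
+L1 (α=1/5) → [33/5, 11, 9/5]
+L2 (α=2/5) → [2309/25, 13, 1667/25]
+L3 (α=2/3) → [2953/25, 73, 14117/75]
= [118, 73, 188]

query (1,0) [L1,L2,L3] — begin 0,0,0
after L1 α=3/5: [69, 711/5, 141]
after L2 α=1/2: [116, 408/5, 175/2]
after L3 α=1/3: [242/3, 342/5, 116]
= [81, 68, 116]


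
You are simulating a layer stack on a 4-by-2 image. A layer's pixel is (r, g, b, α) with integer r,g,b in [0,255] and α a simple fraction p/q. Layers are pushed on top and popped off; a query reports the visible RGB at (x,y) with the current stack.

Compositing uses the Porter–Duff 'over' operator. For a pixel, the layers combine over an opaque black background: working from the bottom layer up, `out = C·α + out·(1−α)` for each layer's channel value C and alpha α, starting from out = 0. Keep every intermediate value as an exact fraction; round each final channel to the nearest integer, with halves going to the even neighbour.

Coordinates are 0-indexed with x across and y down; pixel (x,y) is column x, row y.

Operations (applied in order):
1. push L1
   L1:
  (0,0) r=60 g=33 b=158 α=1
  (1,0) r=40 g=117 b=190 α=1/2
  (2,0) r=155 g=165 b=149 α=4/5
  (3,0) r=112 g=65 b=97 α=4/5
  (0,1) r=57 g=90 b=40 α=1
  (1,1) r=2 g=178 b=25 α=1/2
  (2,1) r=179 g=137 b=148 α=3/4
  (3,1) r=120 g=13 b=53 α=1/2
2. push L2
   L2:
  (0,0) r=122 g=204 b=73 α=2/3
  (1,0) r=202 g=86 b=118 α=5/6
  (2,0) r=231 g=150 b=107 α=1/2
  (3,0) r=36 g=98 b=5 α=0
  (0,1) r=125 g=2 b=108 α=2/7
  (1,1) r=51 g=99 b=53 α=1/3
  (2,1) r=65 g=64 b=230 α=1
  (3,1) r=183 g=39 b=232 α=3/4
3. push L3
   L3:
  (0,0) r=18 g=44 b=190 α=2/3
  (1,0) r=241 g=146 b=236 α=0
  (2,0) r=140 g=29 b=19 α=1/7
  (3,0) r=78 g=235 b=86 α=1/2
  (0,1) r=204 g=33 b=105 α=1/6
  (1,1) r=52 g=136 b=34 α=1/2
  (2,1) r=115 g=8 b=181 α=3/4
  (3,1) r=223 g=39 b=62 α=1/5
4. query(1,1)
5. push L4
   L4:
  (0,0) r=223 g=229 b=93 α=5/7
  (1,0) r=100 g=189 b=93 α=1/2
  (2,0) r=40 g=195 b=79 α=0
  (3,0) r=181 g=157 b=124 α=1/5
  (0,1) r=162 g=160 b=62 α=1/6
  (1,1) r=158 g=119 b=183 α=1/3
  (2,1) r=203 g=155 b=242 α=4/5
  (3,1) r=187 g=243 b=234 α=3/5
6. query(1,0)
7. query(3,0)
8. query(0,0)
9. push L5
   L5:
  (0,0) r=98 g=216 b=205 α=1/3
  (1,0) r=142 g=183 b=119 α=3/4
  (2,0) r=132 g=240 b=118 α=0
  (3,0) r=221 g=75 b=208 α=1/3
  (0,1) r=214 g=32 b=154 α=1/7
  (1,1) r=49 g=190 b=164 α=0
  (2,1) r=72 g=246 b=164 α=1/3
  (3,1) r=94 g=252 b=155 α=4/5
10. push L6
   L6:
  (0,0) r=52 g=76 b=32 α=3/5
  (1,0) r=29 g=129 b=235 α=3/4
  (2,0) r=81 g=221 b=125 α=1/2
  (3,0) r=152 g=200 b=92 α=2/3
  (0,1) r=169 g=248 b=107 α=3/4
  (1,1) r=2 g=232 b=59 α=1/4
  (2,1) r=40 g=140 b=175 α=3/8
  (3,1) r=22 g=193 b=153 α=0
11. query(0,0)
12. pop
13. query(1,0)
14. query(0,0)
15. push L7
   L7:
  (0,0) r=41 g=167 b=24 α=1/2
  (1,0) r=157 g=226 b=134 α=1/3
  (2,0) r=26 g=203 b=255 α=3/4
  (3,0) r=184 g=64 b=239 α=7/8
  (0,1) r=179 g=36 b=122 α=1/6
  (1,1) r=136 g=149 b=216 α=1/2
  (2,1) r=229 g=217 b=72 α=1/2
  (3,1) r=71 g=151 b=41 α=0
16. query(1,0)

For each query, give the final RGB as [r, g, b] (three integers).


at x=1,y=1 over L1,L2,L3:
L1 α=1/2: [1, 89, 25/2]
L2 α=1/3: [53/3, 277/3, 26]
L3 α=1/2: [209/6, 685/6, 30]
→ [35, 114, 30]

query (1,0) [L1,L2,L3,L4] — begin 0,0,0
L1 α=1/2: [20, 117/2, 95]
L2 α=5/6: [515/3, 977/12, 685/6]
L3 α=0: [515/3, 977/12, 685/6]
L4 α=1/2: [815/6, 3245/24, 1243/12]
= [136, 135, 104]

(3,0) stack=L1,L2,L3,L4; from [0,0,0]:
L1 α=4/5: [448/5, 52, 388/5]
L2 α=0: [448/5, 52, 388/5]
L3 α=1/2: [419/5, 287/2, 409/5]
L4 α=1/5: [2581/25, 731/5, 2256/25]
→ [103, 146, 90]

at x=0,y=0 over L1,L2,L3,L4:
+L1 (α=1) → [60, 33, 158]
+L2 (α=2/3) → [304/3, 147, 304/3]
+L3 (α=2/3) → [412/9, 235/3, 1444/9]
+L4 (α=5/7) → [10859/63, 3905/21, 7073/63]
= [172, 186, 112]

query (0,0) [L1,L2,L3,L4,L5,L6] — begin 0,0,0
after L1 α=1: [60, 33, 158]
after L2 α=2/3: [304/3, 147, 304/3]
after L3 α=2/3: [412/9, 235/3, 1444/9]
after L4 α=5/7: [10859/63, 3905/21, 7073/63]
after L5 α=1/3: [27892/189, 12346/63, 27061/189]
after L6 α=3/5: [85268/945, 39056/315, 72266/945]
= [90, 124, 76]

at x=1,y=0 over L1,L2,L3,L4,L5:
L1 α=1/2: [20, 117/2, 95]
L2 α=5/6: [515/3, 977/12, 685/6]
L3 α=0: [515/3, 977/12, 685/6]
L4 α=1/2: [815/6, 3245/24, 1243/12]
L5 α=3/4: [3371/24, 16421/96, 5527/48]
rounded: [140, 171, 115]

query (0,0) [L1,L2,L3,L4,L5] — begin 0,0,0
after L1 α=1: [60, 33, 158]
after L2 α=2/3: [304/3, 147, 304/3]
after L3 α=2/3: [412/9, 235/3, 1444/9]
after L4 α=5/7: [10859/63, 3905/21, 7073/63]
after L5 α=1/3: [27892/189, 12346/63, 27061/189]
= [148, 196, 143]

(1,0) stack=L1,L2,L3,L4,L5,L7; from [0,0,0]:
+L1 (α=1/2) → [20, 117/2, 95]
+L2 (α=5/6) → [515/3, 977/12, 685/6]
+L3 (α=0) → [515/3, 977/12, 685/6]
+L4 (α=1/2) → [815/6, 3245/24, 1243/12]
+L5 (α=3/4) → [3371/24, 16421/96, 5527/48]
+L7 (α=1/3) → [5255/36, 27269/144, 8743/72]
rounded: [146, 189, 121]


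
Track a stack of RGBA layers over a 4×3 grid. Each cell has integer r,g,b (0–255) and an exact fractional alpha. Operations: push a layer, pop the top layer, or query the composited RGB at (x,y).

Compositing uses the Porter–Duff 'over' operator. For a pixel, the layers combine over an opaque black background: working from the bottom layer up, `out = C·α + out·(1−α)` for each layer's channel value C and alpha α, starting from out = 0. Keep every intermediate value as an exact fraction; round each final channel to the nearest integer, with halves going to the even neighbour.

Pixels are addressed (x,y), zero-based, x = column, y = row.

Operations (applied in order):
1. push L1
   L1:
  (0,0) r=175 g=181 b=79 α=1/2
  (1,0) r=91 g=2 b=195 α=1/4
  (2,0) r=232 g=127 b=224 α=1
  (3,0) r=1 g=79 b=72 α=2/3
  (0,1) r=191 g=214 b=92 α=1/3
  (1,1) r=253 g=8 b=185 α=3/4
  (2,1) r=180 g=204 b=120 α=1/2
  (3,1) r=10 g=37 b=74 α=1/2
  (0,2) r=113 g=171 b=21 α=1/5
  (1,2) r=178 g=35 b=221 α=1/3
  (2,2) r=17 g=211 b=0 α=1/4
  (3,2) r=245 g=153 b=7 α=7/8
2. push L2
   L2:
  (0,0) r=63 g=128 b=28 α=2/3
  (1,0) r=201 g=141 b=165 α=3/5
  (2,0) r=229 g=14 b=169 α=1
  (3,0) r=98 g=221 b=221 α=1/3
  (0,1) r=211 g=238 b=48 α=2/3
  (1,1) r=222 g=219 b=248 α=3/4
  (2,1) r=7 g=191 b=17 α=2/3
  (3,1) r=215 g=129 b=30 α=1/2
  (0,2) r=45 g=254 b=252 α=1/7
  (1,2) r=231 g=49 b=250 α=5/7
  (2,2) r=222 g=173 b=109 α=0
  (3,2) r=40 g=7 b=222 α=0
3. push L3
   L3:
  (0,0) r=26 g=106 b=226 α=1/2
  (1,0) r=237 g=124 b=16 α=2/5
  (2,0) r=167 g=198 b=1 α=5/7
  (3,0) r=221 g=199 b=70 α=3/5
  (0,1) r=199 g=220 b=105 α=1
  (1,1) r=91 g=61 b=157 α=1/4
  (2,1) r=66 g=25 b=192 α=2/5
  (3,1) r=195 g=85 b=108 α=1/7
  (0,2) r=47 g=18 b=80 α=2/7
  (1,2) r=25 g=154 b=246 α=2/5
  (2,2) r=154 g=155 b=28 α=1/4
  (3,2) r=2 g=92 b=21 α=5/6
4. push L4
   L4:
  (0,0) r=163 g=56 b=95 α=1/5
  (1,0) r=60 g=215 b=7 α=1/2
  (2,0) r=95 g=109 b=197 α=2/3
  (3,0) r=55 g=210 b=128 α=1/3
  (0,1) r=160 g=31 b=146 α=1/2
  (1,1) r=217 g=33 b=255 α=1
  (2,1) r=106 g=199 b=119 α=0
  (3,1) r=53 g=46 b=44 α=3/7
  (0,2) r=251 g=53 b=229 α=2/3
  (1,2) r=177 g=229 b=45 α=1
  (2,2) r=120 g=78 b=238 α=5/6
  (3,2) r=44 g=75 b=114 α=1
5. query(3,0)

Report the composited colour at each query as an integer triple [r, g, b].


at x=3,y=0 over L1,L2,L3,L4:
+L1 (α=2/3) → [2/3, 158/3, 48]
+L2 (α=1/3) → [298/9, 979/9, 317/3]
+L3 (α=3/5) → [6563/45, 7331/45, 1264/15]
+L4 (α=1/3) → [15601/135, 24112/135, 4448/45]
= [116, 179, 99]
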